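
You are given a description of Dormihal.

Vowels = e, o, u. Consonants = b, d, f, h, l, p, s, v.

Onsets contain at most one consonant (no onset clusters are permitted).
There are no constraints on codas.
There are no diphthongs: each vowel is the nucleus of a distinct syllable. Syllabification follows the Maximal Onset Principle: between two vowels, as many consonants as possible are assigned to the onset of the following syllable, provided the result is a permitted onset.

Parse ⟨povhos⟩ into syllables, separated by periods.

The vowels are o, o — 2 nuclei, so 2 syllables.
/o…o/ gap (V1→V2): /vh/ — longest licit onset from the right is /h/, leaving /v/ as coda.

pov.hos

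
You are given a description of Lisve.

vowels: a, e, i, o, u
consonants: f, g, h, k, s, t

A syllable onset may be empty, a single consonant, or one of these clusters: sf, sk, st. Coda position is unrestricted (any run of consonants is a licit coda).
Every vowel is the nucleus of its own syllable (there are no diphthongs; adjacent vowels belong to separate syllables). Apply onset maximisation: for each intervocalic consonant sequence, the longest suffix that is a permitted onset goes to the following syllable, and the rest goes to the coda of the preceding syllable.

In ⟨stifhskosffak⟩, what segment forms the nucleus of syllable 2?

Vowels present: i, o, a; each is a nucleus, giving 3 syllables.
The second nucleus (vowel 2 from the left) is /o/.

o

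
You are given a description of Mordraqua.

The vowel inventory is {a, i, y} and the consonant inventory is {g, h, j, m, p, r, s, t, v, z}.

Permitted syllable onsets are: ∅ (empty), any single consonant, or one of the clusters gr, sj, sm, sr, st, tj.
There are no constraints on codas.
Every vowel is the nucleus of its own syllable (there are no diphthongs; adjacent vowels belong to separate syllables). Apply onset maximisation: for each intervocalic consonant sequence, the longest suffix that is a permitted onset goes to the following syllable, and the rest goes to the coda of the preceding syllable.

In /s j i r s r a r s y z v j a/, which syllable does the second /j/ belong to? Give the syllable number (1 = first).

4

The vowels are i, a, y, a — 4 nuclei, so 4 syllables.
Between /i/ (V1) and /a/ (V2): /rsr/; trying suffixes from longest down, /sr/ is the first permitted one, so coda /r/ | onset /sr/.
Between /a/ (V2) and /y/ (V3): /rs/ splits as /r/ + /s/ (/s/ is the longest suffix that is a licit onset).
Between /y/ (V3) and /a/ (V4): /zvj/; trying suffixes from longest down, /j/ is the first permitted one, so coda /zv/ | onset /j/.
Result: sjir.srar.syzv.ja.
The second /j/ is in the onset of syllable 4 (/ja/).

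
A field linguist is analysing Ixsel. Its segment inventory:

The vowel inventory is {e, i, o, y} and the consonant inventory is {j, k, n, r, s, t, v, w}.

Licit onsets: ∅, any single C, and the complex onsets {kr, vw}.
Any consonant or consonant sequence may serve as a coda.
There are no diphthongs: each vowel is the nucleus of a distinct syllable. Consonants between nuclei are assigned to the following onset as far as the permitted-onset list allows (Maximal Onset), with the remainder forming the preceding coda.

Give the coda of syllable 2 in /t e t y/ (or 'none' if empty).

Vowels present: e, y; each is a nucleus, giving 2 syllables.
Between /e/ (V1) and /y/ (V2): just /t/ — single C goes to the following onset.
Result: te.ty.
Syllable 2 is /ty/: onset /t/, nucleus /y/, coda ∅.

none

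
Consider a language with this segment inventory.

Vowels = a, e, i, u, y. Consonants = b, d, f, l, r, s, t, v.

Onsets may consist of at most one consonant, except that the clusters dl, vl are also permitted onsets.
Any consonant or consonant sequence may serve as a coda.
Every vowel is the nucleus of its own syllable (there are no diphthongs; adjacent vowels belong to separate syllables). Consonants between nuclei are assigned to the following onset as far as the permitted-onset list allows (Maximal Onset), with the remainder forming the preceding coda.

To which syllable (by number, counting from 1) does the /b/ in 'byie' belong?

1

Vowels present: y, i, e; each is a nucleus, giving 3 syllables.
Between /y/ (V1) and /i/ (V2): nothing intervenes; syllable break is V.V.
Between /i/ (V2) and /e/ (V3): no consonants, so the boundary falls immediately after /i/.
Syllabification: by.i.e.
The /b/ is in the onset of syllable 1 (/by/).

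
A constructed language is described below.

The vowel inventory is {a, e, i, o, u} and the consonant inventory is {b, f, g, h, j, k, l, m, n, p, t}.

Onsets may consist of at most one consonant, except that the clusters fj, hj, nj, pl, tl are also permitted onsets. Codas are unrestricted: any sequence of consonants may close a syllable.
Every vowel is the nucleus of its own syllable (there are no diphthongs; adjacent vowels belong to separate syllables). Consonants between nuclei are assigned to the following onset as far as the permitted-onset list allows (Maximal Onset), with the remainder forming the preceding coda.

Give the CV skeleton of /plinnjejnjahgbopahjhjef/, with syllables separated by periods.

CCVC.CCVC.CCVCC.CV.CVCC.CCVC

Nuclei (vowels): i, e, a, o, a, e → 6 syllables.
σ1/σ2 boundary: cluster /nnj/ — the longest permitted-onset suffix is /nj/; onset = /nj/, preceding coda = /n/.
σ2/σ3 boundary: cluster /jnj/ — the longest permitted-onset suffix is /nj/; onset = /nj/, preceding coda = /j/.
σ3/σ4 boundary: /hgb/; trying suffixes from longest down, /b/ is the first permitted one, so coda /hg/ | onset /b/.
σ4/σ5 boundary: /p/ is a single consonant, so it becomes the next onset.
σ5/σ6 boundary: /hjhj/ — longest licit onset from the right is /hj/, leaving /hj/ as coda.
Syllabification: plin.njej.njahg.bo.pahj.hjef.
Mapping each syllable to C/V: /plin/ → CCVC, /njej/ → CCVC, /njahg/ → CCVCC, /bo/ → CV, /pahj/ → CVCC, /hjef/ → CCVC.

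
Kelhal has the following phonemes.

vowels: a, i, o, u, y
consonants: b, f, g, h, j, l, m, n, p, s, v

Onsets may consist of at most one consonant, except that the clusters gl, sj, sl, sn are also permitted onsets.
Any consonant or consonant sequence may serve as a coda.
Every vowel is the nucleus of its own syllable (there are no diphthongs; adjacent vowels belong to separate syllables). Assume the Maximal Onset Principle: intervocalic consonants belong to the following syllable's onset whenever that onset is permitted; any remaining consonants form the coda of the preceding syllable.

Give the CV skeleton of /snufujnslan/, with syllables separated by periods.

The vowels are u, u, a — 3 nuclei, so 3 syllables.
/u…u/ gap (V1→V2): just /f/ — single C goes to the following onset.
/u…a/ gap (V2→V3): /jnsl/; trying suffixes from longest down, /sl/ is the first permitted one, so coda /jn/ | onset /sl/.
So the parse is snu.fujn.slan.
Mapping each syllable to C/V: /snu/ → CCV, /fujn/ → CVCC, /slan/ → CCVC.

CCV.CVCC.CCVC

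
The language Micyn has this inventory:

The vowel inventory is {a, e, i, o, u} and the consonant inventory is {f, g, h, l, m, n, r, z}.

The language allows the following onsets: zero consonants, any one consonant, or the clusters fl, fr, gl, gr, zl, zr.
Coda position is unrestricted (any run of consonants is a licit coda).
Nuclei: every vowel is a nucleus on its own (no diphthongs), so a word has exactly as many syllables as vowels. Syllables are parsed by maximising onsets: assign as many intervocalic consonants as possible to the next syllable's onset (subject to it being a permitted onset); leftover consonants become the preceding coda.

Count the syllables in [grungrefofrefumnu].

The vowels are u, e, o, e, u, u — 6 nuclei, so 6 syllables.

6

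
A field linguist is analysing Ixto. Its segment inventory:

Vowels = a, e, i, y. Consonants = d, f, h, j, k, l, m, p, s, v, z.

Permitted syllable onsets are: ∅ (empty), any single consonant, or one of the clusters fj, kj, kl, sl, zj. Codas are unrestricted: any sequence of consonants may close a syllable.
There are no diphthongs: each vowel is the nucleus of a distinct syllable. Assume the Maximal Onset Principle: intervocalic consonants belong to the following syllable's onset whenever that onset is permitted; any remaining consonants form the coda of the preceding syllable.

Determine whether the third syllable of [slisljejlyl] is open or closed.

closed

Nuclei (vowels): i, e, y → 3 syllables.
/i…e/ gap (V1→V2): /slj/ splits as /sl/ + /j/ (/j/ is the longest suffix that is a licit onset).
/e…y/ gap (V2→V3): /jl/ splits as /j/ + /l/ (/l/ is the longest suffix that is a licit onset).
Result: slisl.jej.lyl.
Syllable 3 is /lyl/ with coda /l/, so it is closed.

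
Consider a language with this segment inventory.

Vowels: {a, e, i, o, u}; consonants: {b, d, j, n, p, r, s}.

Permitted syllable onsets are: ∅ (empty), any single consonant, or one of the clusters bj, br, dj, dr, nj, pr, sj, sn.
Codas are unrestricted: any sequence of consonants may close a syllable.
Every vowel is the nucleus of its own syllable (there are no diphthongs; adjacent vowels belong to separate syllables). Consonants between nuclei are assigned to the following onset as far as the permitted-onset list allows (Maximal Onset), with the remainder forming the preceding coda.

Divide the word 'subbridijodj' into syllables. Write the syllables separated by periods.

Vowels present: u, i, i, o; each is a nucleus, giving 4 syllables.
Between /u/ (V1) and /i/ (V2): cluster /bbr/ — the longest permitted-onset suffix is /br/; onset = /br/, preceding coda = /b/.
Between /i/ (V2) and /i/ (V3): /d/ → onset of the next syllable (single consonants are always licit onsets).
Between /i/ (V3) and /o/ (V4): /j/ → onset of the next syllable (single consonants are always licit onsets).

sub.bri.di.jodj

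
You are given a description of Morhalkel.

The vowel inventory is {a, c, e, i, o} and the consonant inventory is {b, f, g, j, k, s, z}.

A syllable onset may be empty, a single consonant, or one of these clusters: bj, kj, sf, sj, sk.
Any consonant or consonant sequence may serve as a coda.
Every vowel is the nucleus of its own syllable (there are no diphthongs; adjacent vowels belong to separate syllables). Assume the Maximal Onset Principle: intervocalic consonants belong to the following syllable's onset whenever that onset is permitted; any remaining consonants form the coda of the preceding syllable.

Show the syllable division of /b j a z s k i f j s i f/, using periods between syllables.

Nuclei (vowels): a, i, i → 3 syllables.
σ1/σ2 boundary: cluster /zsk/ — the longest permitted-onset suffix is /sk/; onset = /sk/, preceding coda = /z/.
σ2/σ3 boundary: /fjs/ splits as /fj/ + /s/ (/s/ is the longest suffix that is a licit onset).

bjaz.skifj.sif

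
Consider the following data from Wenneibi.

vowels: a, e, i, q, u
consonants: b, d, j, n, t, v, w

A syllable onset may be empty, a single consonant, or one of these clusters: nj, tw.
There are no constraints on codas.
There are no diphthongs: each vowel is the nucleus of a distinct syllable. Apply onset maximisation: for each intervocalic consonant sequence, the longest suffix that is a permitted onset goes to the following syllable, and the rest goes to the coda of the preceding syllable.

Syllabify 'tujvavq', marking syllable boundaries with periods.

tuj.va.vq

Vowels present: u, a, q; each is a nucleus, giving 3 syllables.
σ1/σ2 boundary: /jv/ splits as /j/ + /v/ (/v/ is the longest suffix that is a licit onset).
σ2/σ3 boundary: /v/ → onset of the next syllable (single consonants are always licit onsets).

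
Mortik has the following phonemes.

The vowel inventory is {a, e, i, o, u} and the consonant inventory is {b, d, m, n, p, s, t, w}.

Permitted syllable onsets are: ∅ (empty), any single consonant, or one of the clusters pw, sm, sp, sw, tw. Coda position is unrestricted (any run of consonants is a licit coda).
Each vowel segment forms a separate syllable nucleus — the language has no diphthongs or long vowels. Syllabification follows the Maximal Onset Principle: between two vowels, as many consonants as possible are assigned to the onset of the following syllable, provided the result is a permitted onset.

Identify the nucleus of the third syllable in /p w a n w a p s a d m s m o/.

Nuclei (vowels): a, a, a, o → 4 syllables.
The third nucleus (vowel 3 from the left) is /a/.

a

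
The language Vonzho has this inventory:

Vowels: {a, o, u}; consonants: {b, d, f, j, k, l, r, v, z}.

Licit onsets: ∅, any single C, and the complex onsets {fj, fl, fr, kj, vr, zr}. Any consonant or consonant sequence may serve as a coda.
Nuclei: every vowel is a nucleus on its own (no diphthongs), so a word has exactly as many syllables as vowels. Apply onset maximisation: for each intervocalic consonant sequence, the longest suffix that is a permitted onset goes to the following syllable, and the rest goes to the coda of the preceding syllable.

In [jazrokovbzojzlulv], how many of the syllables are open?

Nuclei (vowels): a, o, o, o, u → 5 syllables.
σ1/σ2 boundary: cluster /zr/ — /zr/ is itself a permitted onset, so the whole cluster goes right; preceding coda = ∅.
σ2/σ3 boundary: /k/ → onset of the next syllable (single consonants are always licit onsets).
σ3/σ4 boundary: /vbz/ — longest licit onset from the right is /z/, leaving /vb/ as coda.
σ4/σ5 boundary: /jzl/ splits as /jz/ + /l/ (/l/ is the longest suffix that is a licit onset).
Result: ja.zro.kovb.zojz.lulv.
Classifying each syllable: /ja/ (open), /zro/ (open), /kovb/ (closed), /zojz/ (closed), /lulv/ (closed).
Open syllables: 2.

2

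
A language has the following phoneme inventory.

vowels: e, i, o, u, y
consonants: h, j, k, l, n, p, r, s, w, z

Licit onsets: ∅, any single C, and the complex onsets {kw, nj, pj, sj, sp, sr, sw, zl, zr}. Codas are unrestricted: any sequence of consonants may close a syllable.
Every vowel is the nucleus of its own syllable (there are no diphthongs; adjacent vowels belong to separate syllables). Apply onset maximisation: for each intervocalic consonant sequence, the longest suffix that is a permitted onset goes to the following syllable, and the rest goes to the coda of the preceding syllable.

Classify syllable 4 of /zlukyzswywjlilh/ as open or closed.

closed

Vowels present: u, y, y, i; each is a nucleus, giving 4 syllables.
σ1/σ2 boundary: just /k/ — single C goes to the following onset.
σ2/σ3 boundary: /zsw/ — longest licit onset from the right is /sw/, leaving /z/ as coda.
σ3/σ4 boundary: /wjl/ splits as /wj/ + /l/ (/l/ is the longest suffix that is a licit onset).
Syllabification: zlu.kyz.swywj.lilh.
Syllable 4 is /lilh/ with coda /lh/, so it is closed.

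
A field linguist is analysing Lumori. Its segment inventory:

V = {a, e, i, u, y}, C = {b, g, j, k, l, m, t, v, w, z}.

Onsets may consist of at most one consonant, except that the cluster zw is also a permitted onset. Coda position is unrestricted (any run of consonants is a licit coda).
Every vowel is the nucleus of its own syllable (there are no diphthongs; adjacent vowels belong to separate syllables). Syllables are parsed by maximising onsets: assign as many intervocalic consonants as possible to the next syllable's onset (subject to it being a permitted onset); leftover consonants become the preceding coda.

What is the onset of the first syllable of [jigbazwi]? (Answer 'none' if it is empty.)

j

Vowels present: i, a, i; each is a nucleus, giving 3 syllables.
/i…a/ gap (V1→V2): /gb/ splits as /g/ + /b/ (/b/ is the longest suffix that is a licit onset).
/a…i/ gap (V2→V3): cluster /zw/ — /zw/ is itself a permitted onset, so the whole cluster goes right; preceding coda = ∅.
Putting it together: jig.ba.zwi.
Syllable 1 is /jig/: onset /j/, nucleus /i/, coda /g/.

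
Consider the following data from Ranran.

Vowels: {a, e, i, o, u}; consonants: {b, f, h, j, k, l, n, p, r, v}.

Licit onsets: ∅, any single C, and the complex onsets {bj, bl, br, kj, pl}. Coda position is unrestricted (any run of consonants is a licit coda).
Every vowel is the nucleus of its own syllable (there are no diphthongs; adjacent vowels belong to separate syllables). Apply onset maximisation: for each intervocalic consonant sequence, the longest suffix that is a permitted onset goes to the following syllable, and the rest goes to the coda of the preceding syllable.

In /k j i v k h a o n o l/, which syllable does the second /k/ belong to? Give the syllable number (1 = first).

1

Vowels present: i, a, o, o; each is a nucleus, giving 4 syllables.
/i…a/ gap (V1→V2): /vkh/ splits as /vk/ + /h/ (/h/ is the longest suffix that is a licit onset).
/a…o/ gap (V2→V3): hiatus — the boundary sits between the two vowels.
/o…o/ gap (V3→V4): /n/ → onset of the next syllable (single consonants are always licit onsets).
Putting it together: kjivk.ha.o.nol.
The second /k/ is in the coda of syllable 1 (/kjivk/).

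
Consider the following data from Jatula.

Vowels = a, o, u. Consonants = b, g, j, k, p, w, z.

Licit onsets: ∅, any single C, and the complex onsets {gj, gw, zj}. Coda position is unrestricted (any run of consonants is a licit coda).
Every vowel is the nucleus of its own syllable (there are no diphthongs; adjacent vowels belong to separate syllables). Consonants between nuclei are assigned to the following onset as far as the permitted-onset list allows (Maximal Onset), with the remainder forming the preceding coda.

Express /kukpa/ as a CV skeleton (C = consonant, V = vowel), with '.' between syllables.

Vowels present: u, a; each is a nucleus, giving 2 syllables.
V1 /u/ – V2 /a/: /kp/; trying suffixes from longest down, /p/ is the first permitted one, so coda /k/ | onset /p/.
Syllabification: kuk.pa.
Mapping each syllable to C/V: /kuk/ → CVC, /pa/ → CV.

CVC.CV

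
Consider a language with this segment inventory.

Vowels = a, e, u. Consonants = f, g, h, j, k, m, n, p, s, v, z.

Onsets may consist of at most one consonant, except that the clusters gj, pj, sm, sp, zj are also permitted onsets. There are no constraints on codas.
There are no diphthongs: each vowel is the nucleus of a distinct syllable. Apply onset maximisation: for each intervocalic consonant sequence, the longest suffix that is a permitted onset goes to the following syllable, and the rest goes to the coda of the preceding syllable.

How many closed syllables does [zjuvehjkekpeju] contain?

Nuclei (vowels): u, e, e, e, u → 5 syllables.
Between /u/ (V1) and /e/ (V2): /v/ → onset of the next syllable (single consonants are always licit onsets).
Between /e/ (V2) and /e/ (V3): /hjk/ — longest licit onset from the right is /k/, leaving /hj/ as coda.
Between /e/ (V3) and /e/ (V4): /kp/ splits as /k/ + /p/ (/p/ is the longest suffix that is a licit onset).
Between /e/ (V4) and /u/ (V5): /j/ → onset of the next syllable (single consonants are always licit onsets).
Syllabification: zju.vehj.kek.pe.ju.
Classifying each syllable: /zju/ (open), /vehj/ (closed), /kek/ (closed), /pe/ (open), /ju/ (open).
Closed syllables: 2.

2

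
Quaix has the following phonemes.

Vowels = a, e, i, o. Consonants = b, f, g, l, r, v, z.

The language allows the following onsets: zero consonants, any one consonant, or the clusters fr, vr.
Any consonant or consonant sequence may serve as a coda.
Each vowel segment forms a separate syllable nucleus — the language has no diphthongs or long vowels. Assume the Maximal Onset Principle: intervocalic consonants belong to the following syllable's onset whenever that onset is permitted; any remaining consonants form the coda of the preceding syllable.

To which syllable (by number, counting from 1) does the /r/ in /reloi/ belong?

The vowels are e, o, i — 3 nuclei, so 3 syllables.
Between /e/ (V1) and /o/ (V2): /l/ → onset of the next syllable (single consonants are always licit onsets).
Between /o/ (V2) and /i/ (V3): hiatus — the boundary sits between the two vowels.
Putting it together: re.lo.i.
The /r/ is in the onset of syllable 1 (/re/).

1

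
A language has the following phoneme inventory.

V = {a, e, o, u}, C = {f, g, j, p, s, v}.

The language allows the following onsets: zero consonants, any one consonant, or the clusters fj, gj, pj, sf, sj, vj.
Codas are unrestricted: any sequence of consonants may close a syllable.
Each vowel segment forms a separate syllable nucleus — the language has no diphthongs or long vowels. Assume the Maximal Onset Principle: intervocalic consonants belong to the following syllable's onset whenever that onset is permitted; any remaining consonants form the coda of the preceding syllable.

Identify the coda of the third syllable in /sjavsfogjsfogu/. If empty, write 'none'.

none

The vowels are a, o, o, u — 4 nuclei, so 4 syllables.
/a…o/ gap (V1→V2): cluster /vsf/ — the longest permitted-onset suffix is /sf/; onset = /sf/, preceding coda = /v/.
/o…o/ gap (V2→V3): /gjsf/; trying suffixes from longest down, /sf/ is the first permitted one, so coda /gj/ | onset /sf/.
/o…u/ gap (V3→V4): just /g/ — single C goes to the following onset.
So the parse is sjav.sfogj.sfo.gu.
Syllable 3 is /sfo/: onset /sf/, nucleus /o/, coda ∅.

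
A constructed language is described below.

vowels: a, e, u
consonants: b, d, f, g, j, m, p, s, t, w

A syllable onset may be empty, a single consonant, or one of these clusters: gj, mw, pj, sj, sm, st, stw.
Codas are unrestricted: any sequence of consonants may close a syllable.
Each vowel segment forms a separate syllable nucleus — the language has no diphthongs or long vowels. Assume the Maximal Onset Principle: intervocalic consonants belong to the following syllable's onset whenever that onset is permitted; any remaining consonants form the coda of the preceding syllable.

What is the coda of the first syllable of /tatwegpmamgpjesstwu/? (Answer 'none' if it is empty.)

t

Vowels present: a, e, a, e, u; each is a nucleus, giving 5 syllables.
V1 /a/ – V2 /e/: /tw/; trying suffixes from longest down, /w/ is the first permitted one, so coda /t/ | onset /w/.
V2 /e/ – V3 /a/: /gpm/ splits as /gp/ + /m/ (/m/ is the longest suffix that is a licit onset).
V3 /a/ – V4 /e/: cluster /mgpj/ — the longest permitted-onset suffix is /pj/; onset = /pj/, preceding coda = /mg/.
V4 /e/ – V5 /u/: /sstw/; trying suffixes from longest down, /stw/ is the first permitted one, so coda /s/ | onset /stw/.
Syllabification: tat.wegp.mamg.pjes.stwu.
Syllable 1 is /tat/: onset /t/, nucleus /a/, coda /t/.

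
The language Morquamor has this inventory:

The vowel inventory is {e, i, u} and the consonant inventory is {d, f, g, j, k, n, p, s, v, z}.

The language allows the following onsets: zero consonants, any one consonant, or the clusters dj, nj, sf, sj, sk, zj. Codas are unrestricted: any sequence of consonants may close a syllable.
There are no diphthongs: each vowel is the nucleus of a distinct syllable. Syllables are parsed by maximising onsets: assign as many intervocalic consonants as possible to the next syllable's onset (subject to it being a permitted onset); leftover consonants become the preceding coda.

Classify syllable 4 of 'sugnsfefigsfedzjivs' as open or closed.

The vowels are u, e, i, e, i — 5 nuclei, so 5 syllables.
V1 /u/ – V2 /e/: cluster /gnsf/ — the longest permitted-onset suffix is /sf/; onset = /sf/, preceding coda = /gn/.
V2 /e/ – V3 /i/: /f/ is a single consonant, so it becomes the next onset.
V3 /i/ – V4 /e/: /gsf/; trying suffixes from longest down, /sf/ is the first permitted one, so coda /g/ | onset /sf/.
V4 /e/ – V5 /i/: /dzj/ — longest licit onset from the right is /zj/, leaving /d/ as coda.
Result: sugn.sfe.fig.sfed.zjivs.
Syllable 4 is /sfed/ with coda /d/, so it is closed.

closed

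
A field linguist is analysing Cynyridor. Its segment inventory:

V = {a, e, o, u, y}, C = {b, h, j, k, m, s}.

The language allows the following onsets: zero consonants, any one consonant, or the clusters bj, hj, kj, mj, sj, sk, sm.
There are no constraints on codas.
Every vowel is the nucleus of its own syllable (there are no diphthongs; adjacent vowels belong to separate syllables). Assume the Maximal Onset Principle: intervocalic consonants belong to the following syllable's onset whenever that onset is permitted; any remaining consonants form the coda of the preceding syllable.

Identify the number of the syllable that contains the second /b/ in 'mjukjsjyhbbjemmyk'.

3

Nuclei (vowels): u, y, e, y → 4 syllables.
Between /u/ (V1) and /y/ (V2): cluster /kjsj/ — the longest permitted-onset suffix is /sj/; onset = /sj/, preceding coda = /kj/.
Between /y/ (V2) and /e/ (V3): /hbbj/ — longest licit onset from the right is /bj/, leaving /hb/ as coda.
Between /e/ (V3) and /y/ (V4): /mm/ — longest licit onset from the right is /m/, leaving /m/ as coda.
Result: mjukj.sjyhb.bjem.myk.
The second /b/ is in the onset of syllable 3 (/bjem/).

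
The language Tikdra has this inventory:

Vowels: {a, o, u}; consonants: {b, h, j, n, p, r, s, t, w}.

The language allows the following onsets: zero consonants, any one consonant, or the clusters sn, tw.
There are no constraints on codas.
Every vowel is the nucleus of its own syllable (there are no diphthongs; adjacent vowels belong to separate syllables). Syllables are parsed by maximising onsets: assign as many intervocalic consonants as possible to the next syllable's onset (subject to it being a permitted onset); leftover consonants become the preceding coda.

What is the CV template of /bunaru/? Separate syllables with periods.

Vowels present: u, a, u; each is a nucleus, giving 3 syllables.
/u…a/ gap (V1→V2): /n/ → onset of the next syllable (single consonants are always licit onsets).
/a…u/ gap (V2→V3): /r/ is a single consonant, so it becomes the next onset.
Result: bu.na.ru.
Mapping each syllable to C/V: /bu/ → CV, /na/ → CV, /ru/ → CV.

CV.CV.CV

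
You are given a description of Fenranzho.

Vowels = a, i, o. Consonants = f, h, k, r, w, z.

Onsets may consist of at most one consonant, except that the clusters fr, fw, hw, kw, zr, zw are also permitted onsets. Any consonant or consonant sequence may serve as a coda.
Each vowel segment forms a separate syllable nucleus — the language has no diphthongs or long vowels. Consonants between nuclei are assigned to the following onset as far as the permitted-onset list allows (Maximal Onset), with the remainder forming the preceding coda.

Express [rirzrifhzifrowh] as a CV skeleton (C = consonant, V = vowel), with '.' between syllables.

Nuclei (vowels): i, i, i, o → 4 syllables.
V1 /i/ – V2 /i/: /rzr/ — longest licit onset from the right is /zr/, leaving /r/ as coda.
V2 /i/ – V3 /i/: /fhz/ splits as /fh/ + /z/ (/z/ is the longest suffix that is a licit onset).
V3 /i/ – V4 /o/: /fr/ is a licit onset in full, so it all attaches to the next syllable.
So the parse is rir.zrifh.zi.frowh.
Mapping each syllable to C/V: /rir/ → CVC, /zrifh/ → CCVCC, /zi/ → CV, /frowh/ → CCVCC.

CVC.CCVCC.CV.CCVCC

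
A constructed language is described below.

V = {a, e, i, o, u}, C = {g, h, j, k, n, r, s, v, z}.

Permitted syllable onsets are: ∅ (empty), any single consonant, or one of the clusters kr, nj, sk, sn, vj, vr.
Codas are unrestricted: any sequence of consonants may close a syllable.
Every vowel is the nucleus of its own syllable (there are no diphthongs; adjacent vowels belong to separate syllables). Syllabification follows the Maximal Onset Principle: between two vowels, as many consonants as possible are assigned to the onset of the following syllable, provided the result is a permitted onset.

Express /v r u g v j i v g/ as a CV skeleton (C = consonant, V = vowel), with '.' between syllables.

CCVC.CCVCC

Nuclei (vowels): u, i → 2 syllables.
σ1/σ2 boundary: cluster /gvj/ — the longest permitted-onset suffix is /vj/; onset = /vj/, preceding coda = /g/.
Result: vrug.vjivg.
Mapping each syllable to C/V: /vrug/ → CCVC, /vjivg/ → CCVCC.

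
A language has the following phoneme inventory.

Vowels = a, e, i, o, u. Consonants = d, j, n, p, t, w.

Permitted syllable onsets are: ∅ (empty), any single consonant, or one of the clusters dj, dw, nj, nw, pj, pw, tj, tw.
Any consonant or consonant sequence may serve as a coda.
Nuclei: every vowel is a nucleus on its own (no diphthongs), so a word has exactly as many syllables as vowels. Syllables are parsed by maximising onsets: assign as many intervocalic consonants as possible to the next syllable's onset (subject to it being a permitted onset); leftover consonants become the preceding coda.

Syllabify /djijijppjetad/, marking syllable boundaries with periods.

dji.jijp.pje.tad

Vowels present: i, i, e, a; each is a nucleus, giving 4 syllables.
/i…i/ gap (V1→V2): /j/ → onset of the next syllable (single consonants are always licit onsets).
/i…e/ gap (V2→V3): /jppj/; trying suffixes from longest down, /pj/ is the first permitted one, so coda /jp/ | onset /pj/.
/e…a/ gap (V3→V4): /t/ is a single consonant, so it becomes the next onset.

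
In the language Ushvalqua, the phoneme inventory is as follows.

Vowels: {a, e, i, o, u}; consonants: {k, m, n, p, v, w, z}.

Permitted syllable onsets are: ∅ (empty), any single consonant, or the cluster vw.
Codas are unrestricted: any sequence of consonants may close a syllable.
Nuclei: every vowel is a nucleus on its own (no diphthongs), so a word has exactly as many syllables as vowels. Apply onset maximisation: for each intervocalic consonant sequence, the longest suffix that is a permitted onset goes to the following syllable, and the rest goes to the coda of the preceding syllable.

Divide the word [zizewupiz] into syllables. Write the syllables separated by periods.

zi.ze.wu.piz

Vowels present: i, e, u, i; each is a nucleus, giving 4 syllables.
Between /i/ (V1) and /e/ (V2): /z/ is a single consonant, so it becomes the next onset.
Between /e/ (V2) and /u/ (V3): /w/ is a single consonant, so it becomes the next onset.
Between /u/ (V3) and /i/ (V4): /p/ is a single consonant, so it becomes the next onset.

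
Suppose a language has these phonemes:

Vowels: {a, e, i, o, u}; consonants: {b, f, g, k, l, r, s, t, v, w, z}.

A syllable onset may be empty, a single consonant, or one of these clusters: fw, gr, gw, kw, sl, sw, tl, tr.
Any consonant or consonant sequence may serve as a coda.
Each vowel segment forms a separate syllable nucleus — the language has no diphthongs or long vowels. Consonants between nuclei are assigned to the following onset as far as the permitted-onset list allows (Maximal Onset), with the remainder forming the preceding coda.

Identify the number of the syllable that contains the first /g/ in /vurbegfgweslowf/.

2

The vowels are u, e, e, o — 4 nuclei, so 4 syllables.
Between /u/ (V1) and /e/ (V2): /rb/; trying suffixes from longest down, /b/ is the first permitted one, so coda /r/ | onset /b/.
Between /e/ (V2) and /e/ (V3): /gfgw/; trying suffixes from longest down, /gw/ is the first permitted one, so coda /gf/ | onset /gw/.
Between /e/ (V3) and /o/ (V4): /sl/ is a licit onset in full, so it all attaches to the next syllable.
Syllabification: vur.begf.gwe.slowf.
The first /g/ is in the coda of syllable 2 (/begf/).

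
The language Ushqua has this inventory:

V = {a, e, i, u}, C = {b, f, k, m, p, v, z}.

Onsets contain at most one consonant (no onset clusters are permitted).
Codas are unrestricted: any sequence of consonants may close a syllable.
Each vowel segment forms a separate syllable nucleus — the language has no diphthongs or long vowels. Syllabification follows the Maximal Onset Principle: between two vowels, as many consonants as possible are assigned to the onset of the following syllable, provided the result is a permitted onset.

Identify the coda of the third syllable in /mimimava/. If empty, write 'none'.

none

Nuclei (vowels): i, i, a, a → 4 syllables.
V1 /i/ – V2 /i/: /m/ is a single consonant, so it becomes the next onset.
V2 /i/ – V3 /a/: /m/ → onset of the next syllable (single consonants are always licit onsets).
V3 /a/ – V4 /a/: /v/ is a single consonant, so it becomes the next onset.
Putting it together: mi.mi.ma.va.
Syllable 3 is /ma/: onset /m/, nucleus /a/, coda ∅.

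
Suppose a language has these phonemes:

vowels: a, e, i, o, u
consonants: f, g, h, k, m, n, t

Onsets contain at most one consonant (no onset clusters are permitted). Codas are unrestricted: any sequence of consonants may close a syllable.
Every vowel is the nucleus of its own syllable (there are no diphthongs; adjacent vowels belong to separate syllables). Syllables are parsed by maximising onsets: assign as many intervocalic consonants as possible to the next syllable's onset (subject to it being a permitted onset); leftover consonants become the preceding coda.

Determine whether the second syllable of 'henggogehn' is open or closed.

open

The vowels are e, o, e — 3 nuclei, so 3 syllables.
σ1/σ2 boundary: /ngg/; trying suffixes from longest down, /g/ is the first permitted one, so coda /ng/ | onset /g/.
σ2/σ3 boundary: /g/ is a single consonant, so it becomes the next onset.
Putting it together: heng.go.gehn.
Syllable 2 is /go/; it ends in its nucleus with no coda, so it is open.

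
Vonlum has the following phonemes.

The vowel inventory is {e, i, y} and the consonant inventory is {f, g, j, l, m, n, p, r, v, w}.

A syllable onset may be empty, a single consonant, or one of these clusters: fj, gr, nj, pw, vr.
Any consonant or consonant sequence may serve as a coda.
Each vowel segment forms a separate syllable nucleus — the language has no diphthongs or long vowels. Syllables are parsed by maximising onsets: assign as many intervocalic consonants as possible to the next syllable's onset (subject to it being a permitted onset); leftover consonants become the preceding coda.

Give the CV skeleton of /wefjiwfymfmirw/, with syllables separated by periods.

CV.CCVC.CVCC.CVCC

The vowels are e, i, y, i — 4 nuclei, so 4 syllables.
V1 /e/ – V2 /i/: /fj/ is a licit onset in full, so it all attaches to the next syllable.
V2 /i/ – V3 /y/: /wf/ — longest licit onset from the right is /f/, leaving /w/ as coda.
V3 /y/ – V4 /i/: cluster /mfm/ — the longest permitted-onset suffix is /m/; onset = /m/, preceding coda = /mf/.
Putting it together: we.fjiw.fymf.mirw.
Mapping each syllable to C/V: /we/ → CV, /fjiw/ → CCVC, /fymf/ → CVCC, /mirw/ → CVCC.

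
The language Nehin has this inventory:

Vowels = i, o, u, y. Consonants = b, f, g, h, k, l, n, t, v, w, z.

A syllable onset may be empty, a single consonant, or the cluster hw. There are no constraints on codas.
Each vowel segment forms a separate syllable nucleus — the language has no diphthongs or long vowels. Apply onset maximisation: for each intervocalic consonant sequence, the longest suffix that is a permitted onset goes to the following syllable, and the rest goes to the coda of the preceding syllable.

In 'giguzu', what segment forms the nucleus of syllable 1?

i

The vowels are i, u, u — 3 nuclei, so 3 syllables.
The first nucleus (vowel 1 from the left) is /i/.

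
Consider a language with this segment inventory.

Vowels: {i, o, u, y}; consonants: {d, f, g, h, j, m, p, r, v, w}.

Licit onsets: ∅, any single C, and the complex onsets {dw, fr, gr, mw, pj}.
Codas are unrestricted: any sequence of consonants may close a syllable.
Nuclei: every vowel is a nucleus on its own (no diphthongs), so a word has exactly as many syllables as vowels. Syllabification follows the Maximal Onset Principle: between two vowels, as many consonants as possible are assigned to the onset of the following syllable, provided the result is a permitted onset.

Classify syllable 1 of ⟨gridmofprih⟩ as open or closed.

Vowels present: i, o, i; each is a nucleus, giving 3 syllables.
Between /i/ (V1) and /o/ (V2): /dm/; trying suffixes from longest down, /m/ is the first permitted one, so coda /d/ | onset /m/.
Between /o/ (V2) and /i/ (V3): /fpr/; trying suffixes from longest down, /r/ is the first permitted one, so coda /fp/ | onset /r/.
So the parse is grid.mofp.rih.
Syllable 1 is /grid/ with coda /d/, so it is closed.

closed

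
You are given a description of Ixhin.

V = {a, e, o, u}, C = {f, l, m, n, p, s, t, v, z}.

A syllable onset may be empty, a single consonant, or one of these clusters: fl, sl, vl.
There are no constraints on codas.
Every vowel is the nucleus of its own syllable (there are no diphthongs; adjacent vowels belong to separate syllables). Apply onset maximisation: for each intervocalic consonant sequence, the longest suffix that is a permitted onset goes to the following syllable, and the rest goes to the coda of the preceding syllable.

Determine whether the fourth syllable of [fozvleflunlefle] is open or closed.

Vowels present: o, e, u, e, e; each is a nucleus, giving 5 syllables.
/o…e/ gap (V1→V2): /zvl/ — longest licit onset from the right is /vl/, leaving /z/ as coda.
/e…u/ gap (V2→V3): cluster /fl/ — /fl/ is itself a permitted onset, so the whole cluster goes right; preceding coda = ∅.
/u…e/ gap (V3→V4): /nl/; trying suffixes from longest down, /l/ is the first permitted one, so coda /n/ | onset /l/.
/e…e/ gap (V4→V5): /fl/ — entire cluster is a permitted onset → onset /fl/, coda ∅.
So the parse is foz.vle.flun.le.fle.
Syllable 4 is /le/; it ends in its nucleus with no coda, so it is open.

open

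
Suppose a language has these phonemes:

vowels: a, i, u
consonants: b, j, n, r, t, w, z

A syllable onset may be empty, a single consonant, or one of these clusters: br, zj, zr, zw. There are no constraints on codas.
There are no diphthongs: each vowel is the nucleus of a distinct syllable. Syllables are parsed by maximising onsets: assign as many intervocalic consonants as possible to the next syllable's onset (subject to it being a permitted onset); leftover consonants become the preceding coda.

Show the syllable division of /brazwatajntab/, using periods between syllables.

Nuclei (vowels): a, a, a, a → 4 syllables.
V1 /a/ – V2 /a/: cluster /zw/ — /zw/ is itself a permitted onset, so the whole cluster goes right; preceding coda = ∅.
V2 /a/ – V3 /a/: just /t/ — single C goes to the following onset.
V3 /a/ – V4 /a/: /jnt/; trying suffixes from longest down, /t/ is the first permitted one, so coda /jn/ | onset /t/.

bra.zwa.tajn.tab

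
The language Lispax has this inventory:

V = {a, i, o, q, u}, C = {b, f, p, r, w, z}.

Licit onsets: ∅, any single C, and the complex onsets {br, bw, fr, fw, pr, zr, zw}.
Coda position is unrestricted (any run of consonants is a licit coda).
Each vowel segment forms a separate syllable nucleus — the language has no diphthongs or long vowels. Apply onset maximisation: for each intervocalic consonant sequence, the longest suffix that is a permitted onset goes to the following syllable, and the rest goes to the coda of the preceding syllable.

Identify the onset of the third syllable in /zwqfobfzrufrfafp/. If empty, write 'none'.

zr

Vowels present: q, o, u, a; each is a nucleus, giving 4 syllables.
/q…o/ gap (V1→V2): just /f/ — single C goes to the following onset.
/o…u/ gap (V2→V3): cluster /bfzr/ — the longest permitted-onset suffix is /zr/; onset = /zr/, preceding coda = /bf/.
/u…a/ gap (V3→V4): /frf/ splits as /fr/ + /f/ (/f/ is the longest suffix that is a licit onset).
Syllabification: zwq.fobf.zrufr.fafp.
Syllable 3 is /zrufr/: onset /zr/, nucleus /u/, coda /fr/.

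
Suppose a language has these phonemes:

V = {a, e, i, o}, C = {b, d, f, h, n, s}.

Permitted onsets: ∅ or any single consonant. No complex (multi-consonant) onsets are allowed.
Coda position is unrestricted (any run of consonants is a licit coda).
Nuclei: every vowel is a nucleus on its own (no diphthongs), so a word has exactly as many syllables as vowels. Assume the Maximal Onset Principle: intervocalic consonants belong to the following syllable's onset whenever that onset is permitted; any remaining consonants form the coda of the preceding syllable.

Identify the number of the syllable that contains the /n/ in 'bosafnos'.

The vowels are o, a, o — 3 nuclei, so 3 syllables.
σ1/σ2 boundary: just /s/ — single C goes to the following onset.
σ2/σ3 boundary: /fn/ splits as /f/ + /n/ (/n/ is the longest suffix that is a licit onset).
Syllabification: bo.saf.nos.
The /n/ is in the onset of syllable 3 (/nos/).

3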